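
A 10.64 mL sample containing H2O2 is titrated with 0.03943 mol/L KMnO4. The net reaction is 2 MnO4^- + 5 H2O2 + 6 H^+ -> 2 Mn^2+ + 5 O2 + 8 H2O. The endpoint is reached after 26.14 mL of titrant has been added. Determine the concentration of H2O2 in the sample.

0.242 M

n(KMnO4) = 0.03943 x 0.02614 = 0.001031 mol.
From the balanced equation, 2 mol KMnO4 reacts with 5 mol H2O2, so n(H2O2) = 0.001031 x 5/2 = 0.002577 mol.
[H2O2] = 0.002577 / 0.01064 L = 0.242 M.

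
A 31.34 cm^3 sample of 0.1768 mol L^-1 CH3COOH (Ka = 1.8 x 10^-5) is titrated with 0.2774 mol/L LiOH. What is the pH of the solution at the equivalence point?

n(CH3COOH) = 0.1768 x 0.03134 = 0.005541 mol; V(LiOH) at equivalence = 0.005541/0.2774 = 0.01997 L.
At equivalence all the acid is converted to CH3COO-; total volume = 0.03134 + 0.01997 = 0.05131 L, so [CH3COO-] = 0.005541/0.05131 = 0.1080 M.
Kb = Kw/Ka = 1.0e-14 / 1.8 x 10^-5 = 5.56e-10.
[OH^-] = sqrt(Kb x [CH3COO-]) = sqrt(5.56e-10 x 0.1080) = 7.75e-6 M.
pOH = 5.11, so pH = 14.00 - 5.11 = 8.89.

8.89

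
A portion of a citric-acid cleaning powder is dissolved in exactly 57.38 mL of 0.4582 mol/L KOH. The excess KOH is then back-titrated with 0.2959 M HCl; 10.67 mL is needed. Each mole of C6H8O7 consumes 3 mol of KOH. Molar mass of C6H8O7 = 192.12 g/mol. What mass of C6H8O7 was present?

Total n(KOH) added = 0.4582 x 0.05738 = 0.02629 mol.
n(HCl) used = 0.2959 x 0.01067 = 0.003157 mol, which equals the excess n(KOH).
So n(KOH) consumed by the sample = 0.02629 - 0.003157 = 0.02313 mol.
n(C6H8O7) = 0.02313 / 3 = 0.007711 mol.
mass = 0.007711 mol x 192.12 g/mol = 1.48 g.

1.48 g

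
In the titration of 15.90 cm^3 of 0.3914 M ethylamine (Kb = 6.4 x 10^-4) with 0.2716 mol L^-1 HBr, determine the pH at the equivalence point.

5.80

n(C2H5NH2) = 0.3914 x 0.01590 = 0.006223 mol; V(HBr) at equivalence = 0.006223/0.2716 = 0.02291 L.
At equivalence the base is fully converted to C2H5NH3+; total volume = 0.03881 L, so [C2H5NH3+] = 0.006223/0.03881 = 0.1603 M.
Ka(C2H5NH3+) = Kw/Kb = 1.0e-14 / 6.4 x 10^-4 = 1.56e-11.
[H^+] = sqrt(Ka x [C2H5NH3+]) = sqrt(1.56e-11 x 0.1603) = 1.58e-6 M.
pH = -log(1.58e-6) = 5.80.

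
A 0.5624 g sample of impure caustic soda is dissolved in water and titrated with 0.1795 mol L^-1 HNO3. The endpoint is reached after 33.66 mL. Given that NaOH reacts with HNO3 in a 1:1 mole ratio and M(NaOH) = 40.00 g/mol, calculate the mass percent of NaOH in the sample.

n(HNO3) = 0.1795 x 0.03366 = 0.006042 mol.
n(NaOH) = 0.006042 / 1 = 0.006042 mol.
mass of NaOH = 0.006042 x 40.00 = 0.2417 g.
% purity = 0.2417 / 0.5624 x 100 = 43.0%.

43.0%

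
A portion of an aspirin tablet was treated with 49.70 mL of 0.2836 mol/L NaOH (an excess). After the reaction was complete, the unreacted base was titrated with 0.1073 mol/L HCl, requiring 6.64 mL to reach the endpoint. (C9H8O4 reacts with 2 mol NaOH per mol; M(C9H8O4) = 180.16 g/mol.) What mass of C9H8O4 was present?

Total n(NaOH) added = 0.2836 x 0.04970 = 0.01409 mol.
n(HCl) used = 0.1073 x 0.006640 = 0.0007125 mol, which equals the excess n(NaOH).
So n(NaOH) consumed by the sample = 0.01409 - 0.0007125 = 0.01338 mol.
n(C9H8O4) = 0.01338 / 2 = 0.006691 mol.
mass = 0.006691 mol x 180.16 g/mol = 1.21 g.

1.21 g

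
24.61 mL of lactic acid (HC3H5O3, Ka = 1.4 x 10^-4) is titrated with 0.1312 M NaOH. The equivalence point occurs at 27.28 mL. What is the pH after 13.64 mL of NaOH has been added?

13.64 mL is exactly half the equivalence volume (27.28/2), i.e. the half-equivalence point.
There, n(HA) = n(A^-), so pH = pKa = -log(1.4 x 10^-4) = 3.85.

3.85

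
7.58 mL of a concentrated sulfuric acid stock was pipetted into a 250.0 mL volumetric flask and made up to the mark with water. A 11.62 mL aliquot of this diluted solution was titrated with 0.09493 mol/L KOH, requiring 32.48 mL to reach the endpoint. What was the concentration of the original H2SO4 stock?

4.38 M

n(KOH) = 0.09493 x 0.03248 = 0.003083 mol.
n(H2SO4) in the aliquot = 0.003083 x 1/2 = 0.001542 mol.
[diluted H2SO4] = 0.001542 / 0.01162 = 0.1327 M.
Dilution factor = 250.0/7.580 = 32.98, so [stock] = 0.1327 x 32.98 = 4.38 M.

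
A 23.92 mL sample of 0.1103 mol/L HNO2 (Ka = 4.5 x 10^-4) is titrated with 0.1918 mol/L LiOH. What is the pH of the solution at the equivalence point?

8.10

n(HNO2) = 0.1103 x 0.02392 = 0.002638 mol; V(LiOH) at equivalence = 0.002638/0.1918 = 0.01376 L.
At equivalence all the acid is converted to NO2-; total volume = 0.02392 + 0.01376 = 0.03768 L, so [NO2-] = 0.002638/0.03768 = 0.07003 M.
Kb = Kw/Ka = 1.0e-14 / 4.5 x 10^-4 = 2.22e-11.
[OH^-] = sqrt(Kb x [NO2-]) = sqrt(2.22e-11 x 0.07003) = 1.25e-6 M.
pOH = 5.90, so pH = 14.00 - 5.90 = 8.10.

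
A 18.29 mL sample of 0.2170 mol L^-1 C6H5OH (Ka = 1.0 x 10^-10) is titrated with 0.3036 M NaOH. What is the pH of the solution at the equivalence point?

n(C6H5OH) = 0.2170 x 0.01829 = 0.003969 mol; V(NaOH) at equivalence = 0.003969/0.3036 = 0.01307 L.
At equivalence all the acid is converted to C6H5O-; total volume = 0.01829 + 0.01307 = 0.03136 L, so [C6H5O-] = 0.003969/0.03136 = 0.1265 M.
Kb = Kw/Ka = 1.0e-14 / 1.0 x 10^-10 = 0.000100.
[OH^-] = sqrt(Kb x [C6H5O-]) = sqrt(0.000100 x 0.1265) = 0.00356 M.
pOH = 2.45, so pH = 14.00 - 2.45 = 11.55.

11.55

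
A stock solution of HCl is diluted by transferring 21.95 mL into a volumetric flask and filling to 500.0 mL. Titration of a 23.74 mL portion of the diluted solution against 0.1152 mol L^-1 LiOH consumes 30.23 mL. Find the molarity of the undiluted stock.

3.34 M

n(LiOH) = 0.1152 x 0.03023 = 0.003482 mol.
n(HCl) in the aliquot = 0.003482 mol.
[diluted HCl] = 0.003482 / 0.02374 = 0.1467 M.
Dilution factor = 500.0/21.95 = 22.78, so [stock] = 0.1467 x 22.78 = 3.34 M.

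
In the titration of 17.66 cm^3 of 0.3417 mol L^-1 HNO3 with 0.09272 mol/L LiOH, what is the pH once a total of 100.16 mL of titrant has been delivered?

n(acid) = 0.3417 x 0.01766 = 0.006034 mol; n(LiOH) added = 0.09272 x 0.1002 = 0.009287 mol.
Base is in excess by 0.009287 - 0.006034 = 0.003252 mol in a total volume of 0.1178 L.
[OH^-] = 0.003252/0.1178 = 0.02760 M, so pOH = 1.56 and pH = 14.00 - 1.56 = 12.44.

12.44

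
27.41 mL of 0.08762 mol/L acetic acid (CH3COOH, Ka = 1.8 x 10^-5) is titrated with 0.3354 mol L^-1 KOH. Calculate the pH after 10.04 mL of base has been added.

12.41

n(acid) = 0.08762 x 0.02741 = 0.002402 mol; n(KOH) added = 0.3354 x 0.01004 = 0.003367 mol.
Base is in excess by 0.003367 - 0.002402 = 0.0009658 mol in a total volume of 0.03745 L.
[OH^-] = 0.0009658/0.03745 = 0.02579 M, so pOH = 1.59 and pH = 14.00 - 1.59 = 12.41.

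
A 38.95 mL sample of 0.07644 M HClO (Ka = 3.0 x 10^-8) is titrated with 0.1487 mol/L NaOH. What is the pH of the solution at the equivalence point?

n(HClO) = 0.07644 x 0.03895 = 0.002977 mol; V(NaOH) at equivalence = 0.002977/0.1487 = 0.02002 L.
At equivalence all the acid is converted to ClO-; total volume = 0.03895 + 0.02002 = 0.05897 L, so [ClO-] = 0.002977/0.05897 = 0.05049 M.
Kb = Kw/Ka = 1.0e-14 / 3.0 x 10^-8 = 3.33e-7.
[OH^-] = sqrt(Kb x [ClO-]) = sqrt(3.33e-7 x 0.05049) = 0.000130 M.
pOH = 3.89, so pH = 14.00 - 3.89 = 10.11.

10.11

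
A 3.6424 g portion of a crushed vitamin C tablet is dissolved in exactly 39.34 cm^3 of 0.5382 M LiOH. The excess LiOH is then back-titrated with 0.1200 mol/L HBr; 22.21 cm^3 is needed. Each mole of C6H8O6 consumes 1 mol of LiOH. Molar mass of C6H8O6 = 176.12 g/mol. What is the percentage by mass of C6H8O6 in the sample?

89.5%

Total n(LiOH) added = 0.5382 x 0.03934 = 0.02117 mol.
n(HBr) used = 0.1200 x 0.02221 = 0.002665 mol, which equals the excess n(LiOH).
So n(LiOH) consumed by the sample = 0.02117 - 0.002665 = 0.01851 mol.
n(C6H8O6) = 0.01851 / 1 = 0.01851 mol.
mass C6H8O6 = 0.01851 x 176.12 = 3.260 g, so %C6H8O6 = 3.260/3.6424 x 100 = 89.5%.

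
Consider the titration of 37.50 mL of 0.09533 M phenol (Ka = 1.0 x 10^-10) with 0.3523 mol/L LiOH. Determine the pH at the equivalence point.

11.44

n(C6H5OH) = 0.09533 x 0.03750 = 0.003575 mol; V(LiOH) at equivalence = 0.003575/0.3523 = 0.01015 L.
At equivalence all the acid is converted to C6H5O-; total volume = 0.03750 + 0.01015 = 0.04765 L, so [C6H5O-] = 0.003575/0.04765 = 0.07503 M.
Kb = Kw/Ka = 1.0e-14 / 1.0 x 10^-10 = 0.000100.
[OH^-] = sqrt(Kb x [C6H5O-]) = sqrt(0.000100 x 0.07503) = 0.00274 M.
pOH = 2.56, so pH = 14.00 - 2.56 = 11.44.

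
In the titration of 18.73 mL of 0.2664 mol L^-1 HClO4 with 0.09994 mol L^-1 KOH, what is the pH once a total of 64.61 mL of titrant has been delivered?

12.25

n(acid) = 0.2664 x 0.01873 = 0.004990 mol; n(KOH) added = 0.09994 x 0.06461 = 0.006457 mol.
Base is in excess by 0.006457 - 0.004990 = 0.001467 mol in a total volume of 0.08334 L.
[OH^-] = 0.001467/0.08334 = 0.01761 M, so pOH = 1.75 and pH = 14.00 - 1.75 = 12.25.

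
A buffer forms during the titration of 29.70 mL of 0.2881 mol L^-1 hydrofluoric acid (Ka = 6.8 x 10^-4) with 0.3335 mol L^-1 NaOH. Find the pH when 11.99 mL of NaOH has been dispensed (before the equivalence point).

Initial n(HF) = 0.2881 x 0.02970 = 0.008557 mol.
n(NaOH) added = 0.3335 x 0.01199 = 0.003999 mol, converting that many moles of HF to F-.
Remaining n(HF) = 0.004558 mol; n(F-) = 0.003999 mol.
By Henderson-Hasselbalch, pH = pKa + log([A^-]/[HA]) = 3.17 + log(0.003999/0.004558) = 3.17 + (-0.06) = 3.11.

3.11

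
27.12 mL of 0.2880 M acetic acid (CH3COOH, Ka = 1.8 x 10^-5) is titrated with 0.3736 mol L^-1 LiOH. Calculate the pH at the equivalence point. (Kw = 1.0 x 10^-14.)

8.98

n(CH3COOH) = 0.2880 x 0.02712 = 0.007811 mol; V(LiOH) at equivalence = 0.007811/0.3736 = 0.02091 L.
At equivalence all the acid is converted to CH3COO-; total volume = 0.02712 + 0.02091 = 0.04803 L, so [CH3COO-] = 0.007811/0.04803 = 0.1626 M.
Kb = Kw/Ka = 1.0e-14 / 1.8 x 10^-5 = 5.56e-10.
[OH^-] = sqrt(Kb x [CH3COO-]) = sqrt(5.56e-10 x 0.1626) = 9.51e-6 M.
pOH = 5.02, so pH = 14.00 - 5.02 = 8.98.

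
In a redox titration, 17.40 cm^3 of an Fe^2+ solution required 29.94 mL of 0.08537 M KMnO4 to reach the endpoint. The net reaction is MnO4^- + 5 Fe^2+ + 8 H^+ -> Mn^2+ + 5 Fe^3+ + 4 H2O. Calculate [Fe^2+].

0.734 M

n(KMnO4) = 0.08537 x 0.02994 = 0.002556 mol.
From the balanced equation, 1 mol KMnO4 reacts with 5 mol Fe^2+, so n(Fe^2+) = 0.002556 x 5/1 = 0.01278 mol.
[Fe^2+] = 0.01278 / 0.01740 L = 0.734 M.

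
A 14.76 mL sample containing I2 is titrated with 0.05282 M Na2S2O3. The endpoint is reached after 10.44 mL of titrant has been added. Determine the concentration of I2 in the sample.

0.0187 M

n(Na2S2O3) = 0.05282 x 0.01044 = 0.0005514 mol.
From the balanced equation, 2 mol Na2S2O3 reacts with 1 mol I2, so n(I2) = 0.0005514 x 1/2 = 0.0002757 mol.
[I2] = 0.0002757 / 0.01476 L = 0.0187 M.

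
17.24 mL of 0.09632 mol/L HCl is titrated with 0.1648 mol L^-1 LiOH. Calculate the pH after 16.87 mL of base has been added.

12.52

n(acid) = 0.09632 x 0.01724 = 0.001661 mol; n(LiOH) added = 0.1648 x 0.01687 = 0.002780 mol.
Base is in excess by 0.002780 - 0.001661 = 0.001120 mol in a total volume of 0.03411 L.
[OH^-] = 0.001120/0.03411 = 0.03282 M, so pOH = 1.48 and pH = 14.00 - 1.48 = 12.52.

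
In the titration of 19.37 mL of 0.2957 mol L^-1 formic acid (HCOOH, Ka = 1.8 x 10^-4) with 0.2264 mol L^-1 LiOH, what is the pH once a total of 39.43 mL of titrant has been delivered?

n(acid) = 0.2957 x 0.01937 = 0.005728 mol; n(LiOH) added = 0.2264 x 0.03943 = 0.008927 mol.
Base is in excess by 0.008927 - 0.005728 = 0.003199 mol in a total volume of 0.05880 L.
[OH^-] = 0.003199/0.05880 = 0.05441 M, so pOH = 1.26 and pH = 14.00 - 1.26 = 12.74.

12.74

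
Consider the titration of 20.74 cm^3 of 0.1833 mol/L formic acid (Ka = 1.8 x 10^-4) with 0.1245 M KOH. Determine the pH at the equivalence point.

n(HCOOH) = 0.1833 x 0.02074 = 0.003802 mol; V(KOH) at equivalence = 0.003802/0.1245 = 0.03054 L.
At equivalence all the acid is converted to HCOO-; total volume = 0.02074 + 0.03054 = 0.05128 L, so [HCOO-] = 0.003802/0.05128 = 0.07414 M.
Kb = Kw/Ka = 1.0e-14 / 1.8 x 10^-4 = 5.56e-11.
[OH^-] = sqrt(Kb x [HCOO-]) = sqrt(5.56e-11 x 0.07414) = 2.03e-6 M.
pOH = 5.69, so pH = 14.00 - 5.69 = 8.31.

8.31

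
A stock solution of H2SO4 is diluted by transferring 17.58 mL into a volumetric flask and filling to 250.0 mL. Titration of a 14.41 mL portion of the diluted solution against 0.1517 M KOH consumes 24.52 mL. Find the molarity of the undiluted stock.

1.84 M

n(KOH) = 0.1517 x 0.02452 = 0.003720 mol.
n(H2SO4) in the aliquot = 0.003720 x 1/2 = 0.001860 mol.
[diluted H2SO4] = 0.001860 / 0.01441 = 0.1291 M.
Dilution factor = 250.0/17.58 = 14.22, so [stock] = 0.1291 x 14.22 = 1.84 M.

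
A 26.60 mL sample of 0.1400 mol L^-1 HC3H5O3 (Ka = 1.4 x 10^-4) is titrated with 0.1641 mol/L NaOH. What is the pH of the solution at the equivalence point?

8.37

n(HC3H5O3) = 0.1400 x 0.02660 = 0.003724 mol; V(NaOH) at equivalence = 0.003724/0.1641 = 0.02269 L.
At equivalence all the acid is converted to C3H5O3-; total volume = 0.02660 + 0.02269 = 0.04929 L, so [C3H5O3-] = 0.003724/0.04929 = 0.07555 M.
Kb = Kw/Ka = 1.0e-14 / 1.4 x 10^-4 = 7.14e-11.
[OH^-] = sqrt(Kb x [C3H5O3-]) = sqrt(7.14e-11 x 0.07555) = 2.32e-6 M.
pOH = 5.63, so pH = 14.00 - 5.63 = 8.37.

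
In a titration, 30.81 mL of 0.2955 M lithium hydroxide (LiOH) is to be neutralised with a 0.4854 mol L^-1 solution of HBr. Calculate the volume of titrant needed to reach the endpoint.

18.8 mL

n(LiOH) = 0.2955 mol/L x 0.03081 L = 0.009104 mol.
At equivalence n(HBr) = n(LiOH) = 0.009104 mol.
V(HBr) = 0.009104 / 0.4854 = 0.01876 L = 18.8 mL.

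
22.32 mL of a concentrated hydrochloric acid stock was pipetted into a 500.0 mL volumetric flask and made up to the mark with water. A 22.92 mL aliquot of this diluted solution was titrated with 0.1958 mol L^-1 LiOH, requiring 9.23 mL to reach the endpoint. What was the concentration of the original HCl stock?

1.77 M

n(LiOH) = 0.1958 x 0.009230 = 0.001807 mol.
n(HCl) in the aliquot = 0.001807 mol.
[diluted HCl] = 0.001807 / 0.02292 = 0.07885 M.
Dilution factor = 500.0/22.32 = 22.40, so [stock] = 0.07885 x 22.40 = 1.77 M.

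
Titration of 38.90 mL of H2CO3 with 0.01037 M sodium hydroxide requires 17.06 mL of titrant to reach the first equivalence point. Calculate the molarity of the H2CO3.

n(NaOH) = 0.01037 x 0.01706 = 0.0001769 mol.
At the first equivalence point, 1 mol OH^- react per mol H2CO3, so n(H2CO3) = 0.0001769 / 1 = 0.0001769 mol.
[H2CO3] = 0.0001769 / 0.03890 L = 0.00455 M.

0.00455 M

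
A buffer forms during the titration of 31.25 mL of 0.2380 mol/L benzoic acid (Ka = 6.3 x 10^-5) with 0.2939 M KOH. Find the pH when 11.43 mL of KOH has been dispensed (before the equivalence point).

Initial n(C6H5COOH) = 0.2380 x 0.03125 = 0.007437 mol.
n(KOH) added = 0.2939 x 0.01143 = 0.003359 mol, converting that many moles of C6H5COOH to C6H5COO-.
Remaining n(C6H5COOH) = 0.004078 mol; n(C6H5COO-) = 0.003359 mol.
By Henderson-Hasselbalch, pH = pKa + log([A^-]/[HA]) = 4.20 + log(0.003359/0.004078) = 4.20 + (-0.08) = 4.12.

4.12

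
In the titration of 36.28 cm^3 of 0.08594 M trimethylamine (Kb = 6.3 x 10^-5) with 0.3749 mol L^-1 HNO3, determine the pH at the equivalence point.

n((CH3)3N) = 0.08594 x 0.03628 = 0.003118 mol; V(HNO3) at equivalence = 0.003118/0.3749 = 0.008317 L.
At equivalence the base is fully converted to (CH3)3NH+; total volume = 0.04460 L, so [(CH3)3NH+] = 0.003118/0.04460 = 0.06991 M.
Ka((CH3)3NH+) = Kw/Kb = 1.0e-14 / 6.3 x 10^-5 = 1.59e-10.
[H^+] = sqrt(Ka x [(CH3)3NH+]) = sqrt(1.59e-10 x 0.06991) = 3.33e-6 M.
pH = -log(3.33e-6) = 5.48.

5.48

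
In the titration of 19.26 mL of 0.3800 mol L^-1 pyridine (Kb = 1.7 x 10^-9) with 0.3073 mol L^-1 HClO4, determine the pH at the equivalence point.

3.00

n(C5H5N) = 0.3800 x 0.01926 = 0.007319 mol; V(HClO4) at equivalence = 0.007319/0.3073 = 0.02382 L.
At equivalence the base is fully converted to C5H5NH+; total volume = 0.04308 L, so [C5H5NH+] = 0.007319/0.04308 = 0.1699 M.
Ka(C5H5NH+) = Kw/Kb = 1.0e-14 / 1.7 x 10^-9 = 5.88e-6.
[H^+] = sqrt(Ka x [C5H5NH+]) = sqrt(5.88e-6 x 0.1699) = 0.00100 M.
pH = -log(0.00100) = 3.00.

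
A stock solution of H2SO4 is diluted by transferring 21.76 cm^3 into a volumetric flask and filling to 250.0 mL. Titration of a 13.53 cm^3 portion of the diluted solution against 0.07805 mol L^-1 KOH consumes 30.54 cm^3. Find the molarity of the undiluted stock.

1.01 M

n(KOH) = 0.07805 x 0.03054 = 0.002384 mol.
n(H2SO4) in the aliquot = 0.002384 x 1/2 = 0.001192 mol.
[diluted H2SO4] = 0.001192 / 0.01353 = 0.08809 M.
Dilution factor = 250.0/21.76 = 11.49, so [stock] = 0.08809 x 11.49 = 1.01 M.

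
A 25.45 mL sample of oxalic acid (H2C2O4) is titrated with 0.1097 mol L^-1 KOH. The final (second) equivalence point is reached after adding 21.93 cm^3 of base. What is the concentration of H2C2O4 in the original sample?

n(KOH) = 0.1097 x 0.02193 = 0.002406 mol.
At the final (second) equivalence point, 2 mol OH^- react per mol H2C2O4, so n(H2C2O4) = 0.002406 / 2 = 0.001203 mol.
[H2C2O4] = 0.001203 / 0.02545 L = 0.0473 M.

0.0473 M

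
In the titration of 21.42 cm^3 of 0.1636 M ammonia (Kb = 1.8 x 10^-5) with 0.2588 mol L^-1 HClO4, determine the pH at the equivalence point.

5.13

n(NH3) = 0.1636 x 0.02142 = 0.003504 mol; V(HClO4) at equivalence = 0.003504/0.2588 = 0.01354 L.
At equivalence the base is fully converted to NH4+; total volume = 0.03496 L, so [NH4+] = 0.003504/0.03496 = 0.1002 M.
Ka(NH4+) = Kw/Kb = 1.0e-14 / 1.8 x 10^-5 = 5.56e-10.
[H^+] = sqrt(Ka x [NH4+]) = sqrt(5.56e-10 x 0.1002) = 7.46e-6 M.
pH = -log(7.46e-6) = 5.13.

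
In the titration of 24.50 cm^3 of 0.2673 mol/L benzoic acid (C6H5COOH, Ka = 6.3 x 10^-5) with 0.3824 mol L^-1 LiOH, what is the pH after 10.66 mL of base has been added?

Initial n(C6H5COOH) = 0.2673 x 0.02450 = 0.006549 mol.
n(LiOH) added = 0.3824 x 0.01066 = 0.004076 mol, converting that many moles of C6H5COOH to C6H5COO-.
Remaining n(C6H5COOH) = 0.002472 mol; n(C6H5COO-) = 0.004076 mol.
By Henderson-Hasselbalch, pH = pKa + log([A^-]/[HA]) = 4.20 + log(0.004076/0.002472) = 4.20 + (+0.22) = 4.42.

4.42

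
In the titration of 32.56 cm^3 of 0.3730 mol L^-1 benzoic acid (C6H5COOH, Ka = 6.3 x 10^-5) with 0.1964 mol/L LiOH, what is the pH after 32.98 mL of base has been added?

Initial n(C6H5COOH) = 0.3730 x 0.03256 = 0.01214 mol.
n(LiOH) added = 0.1964 x 0.03298 = 0.006477 mol, converting that many moles of C6H5COOH to C6H5COO-.
Remaining n(C6H5COOH) = 0.005668 mol; n(C6H5COO-) = 0.006477 mol.
By Henderson-Hasselbalch, pH = pKa + log([A^-]/[HA]) = 4.20 + log(0.006477/0.005668) = 4.20 + (+0.06) = 4.26.

4.26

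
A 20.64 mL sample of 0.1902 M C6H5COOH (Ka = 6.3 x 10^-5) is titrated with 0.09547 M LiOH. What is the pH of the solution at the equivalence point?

8.50

n(C6H5COOH) = 0.1902 x 0.02064 = 0.003926 mol; V(LiOH) at equivalence = 0.003926/0.09547 = 0.04112 L.
At equivalence all the acid is converted to C6H5COO-; total volume = 0.02064 + 0.04112 = 0.06176 L, so [C6H5COO-] = 0.003926/0.06176 = 0.06356 M.
Kb = Kw/Ka = 1.0e-14 / 6.3 x 10^-5 = 1.59e-10.
[OH^-] = sqrt(Kb x [C6H5COO-]) = sqrt(1.59e-10 x 0.06356) = 3.18e-6 M.
pOH = 5.50, so pH = 14.00 - 5.50 = 8.50.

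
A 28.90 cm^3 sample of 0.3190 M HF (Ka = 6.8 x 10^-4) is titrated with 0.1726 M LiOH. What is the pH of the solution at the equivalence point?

8.11

n(HF) = 0.3190 x 0.02890 = 0.009219 mol; V(LiOH) at equivalence = 0.009219/0.1726 = 0.05341 L.
At equivalence all the acid is converted to F-; total volume = 0.02890 + 0.05341 = 0.08231 L, so [F-] = 0.009219/0.08231 = 0.1120 M.
Kb = Kw/Ka = 1.0e-14 / 6.8 x 10^-4 = 1.47e-11.
[OH^-] = sqrt(Kb x [F-]) = sqrt(1.47e-11 x 0.1120) = 1.28e-6 M.
pOH = 5.89, so pH = 14.00 - 5.89 = 8.11.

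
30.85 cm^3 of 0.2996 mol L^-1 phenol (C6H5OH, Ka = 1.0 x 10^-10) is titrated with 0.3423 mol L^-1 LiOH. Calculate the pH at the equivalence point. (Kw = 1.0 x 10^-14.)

n(C6H5OH) = 0.2996 x 0.03085 = 0.009243 mol; V(LiOH) at equivalence = 0.009243/0.3423 = 0.02700 L.
At equivalence all the acid is converted to C6H5O-; total volume = 0.03085 + 0.02700 = 0.05785 L, so [C6H5O-] = 0.009243/0.05785 = 0.1598 M.
Kb = Kw/Ka = 1.0e-14 / 1.0 x 10^-10 = 0.000100.
[OH^-] = sqrt(Kb x [C6H5O-]) = sqrt(0.000100 x 0.1598) = 0.00400 M.
pOH = 2.40, so pH = 14.00 - 2.40 = 11.60.

11.60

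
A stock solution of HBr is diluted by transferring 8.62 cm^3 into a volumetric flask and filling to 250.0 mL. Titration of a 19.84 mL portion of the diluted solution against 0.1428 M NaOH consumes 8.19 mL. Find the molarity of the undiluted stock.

n(NaOH) = 0.1428 x 0.008190 = 0.001170 mol.
n(HBr) in the aliquot = 0.001170 mol.
[diluted HBr] = 0.001170 / 0.01984 = 0.05895 M.
Dilution factor = 250.0/8.620 = 29.00, so [stock] = 0.05895 x 29.00 = 1.71 M.

1.71 M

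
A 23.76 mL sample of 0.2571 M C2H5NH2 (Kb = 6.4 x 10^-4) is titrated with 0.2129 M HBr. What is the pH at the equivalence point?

5.87

n(C2H5NH2) = 0.2571 x 0.02376 = 0.006109 mol; V(HBr) at equivalence = 0.006109/0.2129 = 0.02869 L.
At equivalence the base is fully converted to C2H5NH3+; total volume = 0.05245 L, so [C2H5NH3+] = 0.006109/0.05245 = 0.1165 M.
Ka(C2H5NH3+) = Kw/Kb = 1.0e-14 / 6.4 x 10^-4 = 1.56e-11.
[H^+] = sqrt(Ka x [C2H5NH3+]) = sqrt(1.56e-11 x 0.1165) = 1.35e-6 M.
pH = -log(1.35e-6) = 5.87.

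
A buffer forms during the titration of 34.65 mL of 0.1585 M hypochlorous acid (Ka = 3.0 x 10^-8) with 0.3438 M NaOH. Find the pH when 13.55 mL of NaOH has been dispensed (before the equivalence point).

8.27

Initial n(HClO) = 0.1585 x 0.03465 = 0.005492 mol.
n(NaOH) added = 0.3438 x 0.01355 = 0.004658 mol, converting that many moles of HClO to ClO-.
Remaining n(HClO) = 0.0008335 mol; n(ClO-) = 0.004658 mol.
By Henderson-Hasselbalch, pH = pKa + log([A^-]/[HA]) = 7.52 + log(0.004658/0.0008335) = 7.52 + (+0.75) = 8.27.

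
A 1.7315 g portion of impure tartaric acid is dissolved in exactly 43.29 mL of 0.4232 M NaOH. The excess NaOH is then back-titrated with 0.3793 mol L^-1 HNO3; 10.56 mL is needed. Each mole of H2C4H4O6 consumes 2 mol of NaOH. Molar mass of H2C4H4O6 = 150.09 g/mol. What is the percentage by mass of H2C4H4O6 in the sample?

Total n(NaOH) added = 0.4232 x 0.04329 = 0.01832 mol.
n(HNO3) used = 0.3793 x 0.01056 = 0.004005 mol, which equals the excess n(NaOH).
So n(NaOH) consumed by the sample = 0.01832 - 0.004005 = 0.01431 mol.
n(H2C4H4O6) = 0.01431 / 2 = 0.007157 mol.
mass H2C4H4O6 = 0.007157 x 150.09 = 1.074 g, so %H2C4H4O6 = 1.074/1.7315 x 100 = 62.0%.

62.0%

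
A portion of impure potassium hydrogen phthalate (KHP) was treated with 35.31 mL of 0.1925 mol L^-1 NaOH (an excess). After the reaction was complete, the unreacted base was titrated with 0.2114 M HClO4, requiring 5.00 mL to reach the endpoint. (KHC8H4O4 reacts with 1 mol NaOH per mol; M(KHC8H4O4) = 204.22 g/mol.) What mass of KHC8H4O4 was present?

1.17 g

Total n(NaOH) added = 0.1925 x 0.03531 = 0.006797 mol.
n(HClO4) used = 0.2114 x 0.005000 = 0.001057 mol, which equals the excess n(NaOH).
So n(NaOH) consumed by the sample = 0.006797 - 0.001057 = 0.005740 mol.
n(KHC8H4O4) = 0.005740 / 1 = 0.005740 mol.
mass = 0.005740 mol x 204.22 g/mol = 1.17 g.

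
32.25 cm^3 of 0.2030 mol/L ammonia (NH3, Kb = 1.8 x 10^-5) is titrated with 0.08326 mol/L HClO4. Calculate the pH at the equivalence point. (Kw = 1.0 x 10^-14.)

n(NH3) = 0.2030 x 0.03225 = 0.006547 mol; V(HClO4) at equivalence = 0.006547/0.08326 = 0.07863 L.
At equivalence the base is fully converted to NH4+; total volume = 0.1109 L, so [NH4+] = 0.006547/0.1109 = 0.05904 M.
Ka(NH4+) = Kw/Kb = 1.0e-14 / 1.8 x 10^-5 = 5.56e-10.
[H^+] = sqrt(Ka x [NH4+]) = sqrt(5.56e-10 x 0.05904) = 5.73e-6 M.
pH = -log(5.73e-6) = 5.24.

5.24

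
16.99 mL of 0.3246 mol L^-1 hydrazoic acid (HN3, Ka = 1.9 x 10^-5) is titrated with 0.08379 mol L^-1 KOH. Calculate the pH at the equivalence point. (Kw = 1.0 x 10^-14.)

n(HN3) = 0.3246 x 0.01699 = 0.005515 mol; V(KOH) at equivalence = 0.005515/0.08379 = 0.06582 L.
At equivalence all the acid is converted to N3-; total volume = 0.01699 + 0.06582 = 0.08281 L, so [N3-] = 0.005515/0.08281 = 0.06660 M.
Kb = Kw/Ka = 1.0e-14 / 1.9 x 10^-5 = 5.26e-10.
[OH^-] = sqrt(Kb x [N3-]) = sqrt(5.26e-10 x 0.06660) = 5.92e-6 M.
pOH = 5.23, so pH = 14.00 - 5.23 = 8.77.

8.77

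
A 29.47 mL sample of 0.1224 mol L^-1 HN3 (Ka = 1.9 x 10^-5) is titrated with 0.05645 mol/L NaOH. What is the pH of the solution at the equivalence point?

n(HN3) = 0.1224 x 0.02947 = 0.003607 mol; V(NaOH) at equivalence = 0.003607/0.05645 = 0.06390 L.
At equivalence all the acid is converted to N3-; total volume = 0.02947 + 0.06390 = 0.09337 L, so [N3-] = 0.003607/0.09337 = 0.03863 M.
Kb = Kw/Ka = 1.0e-14 / 1.9 x 10^-5 = 5.26e-10.
[OH^-] = sqrt(Kb x [N3-]) = sqrt(5.26e-10 x 0.03863) = 4.51e-6 M.
pOH = 5.35, so pH = 14.00 - 5.35 = 8.65.

8.65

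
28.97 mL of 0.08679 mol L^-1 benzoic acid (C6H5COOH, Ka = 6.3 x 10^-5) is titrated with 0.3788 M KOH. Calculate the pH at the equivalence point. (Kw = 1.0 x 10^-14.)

n(C6H5COOH) = 0.08679 x 0.02897 = 0.002514 mol; V(KOH) at equivalence = 0.002514/0.3788 = 0.006638 L.
At equivalence all the acid is converted to C6H5COO-; total volume = 0.02897 + 0.006638 = 0.03561 L, so [C6H5COO-] = 0.002514/0.03561 = 0.07061 M.
Kb = Kw/Ka = 1.0e-14 / 6.3 x 10^-5 = 1.59e-10.
[OH^-] = sqrt(Kb x [C6H5COO-]) = sqrt(1.59e-10 x 0.07061) = 3.35e-6 M.
pOH = 5.48, so pH = 14.00 - 5.48 = 8.52.

8.52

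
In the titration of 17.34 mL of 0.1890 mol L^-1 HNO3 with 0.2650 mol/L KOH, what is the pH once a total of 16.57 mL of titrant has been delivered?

12.52

n(acid) = 0.1890 x 0.01734 = 0.003277 mol; n(KOH) added = 0.2650 x 0.01657 = 0.004391 mol.
Base is in excess by 0.004391 - 0.003277 = 0.001114 mol in a total volume of 0.03391 L.
[OH^-] = 0.001114/0.03391 = 0.03285 M, so pOH = 1.48 and pH = 14.00 - 1.48 = 12.52.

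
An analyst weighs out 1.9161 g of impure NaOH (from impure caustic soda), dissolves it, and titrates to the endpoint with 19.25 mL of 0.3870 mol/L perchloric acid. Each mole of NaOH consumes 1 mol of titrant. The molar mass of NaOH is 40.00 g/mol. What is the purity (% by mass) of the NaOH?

15.6%

n(HClO4) = 0.3870 x 0.01925 = 0.007450 mol.
n(NaOH) = 0.007450 / 1 = 0.007450 mol.
mass of NaOH = 0.007450 x 40.00 = 0.2980 g.
% purity = 0.2980 / 1.9161 x 100 = 15.6%.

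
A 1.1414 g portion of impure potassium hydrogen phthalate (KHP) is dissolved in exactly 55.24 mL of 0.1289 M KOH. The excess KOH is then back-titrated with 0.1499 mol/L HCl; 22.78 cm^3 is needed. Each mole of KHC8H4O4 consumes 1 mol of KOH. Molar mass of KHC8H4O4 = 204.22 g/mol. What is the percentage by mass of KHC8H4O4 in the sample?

66.3%

Total n(KOH) added = 0.1289 x 0.05524 = 0.007120 mol.
n(HCl) used = 0.1499 x 0.02278 = 0.003415 mol, which equals the excess n(KOH).
So n(KOH) consumed by the sample = 0.007120 - 0.003415 = 0.003706 mol.
n(KHC8H4O4) = 0.003706 / 1 = 0.003706 mol.
mass KHC8H4O4 = 0.003706 x 204.22 = 0.7568 g, so %KHC8H4O4 = 0.7568/1.1414 x 100 = 66.3%.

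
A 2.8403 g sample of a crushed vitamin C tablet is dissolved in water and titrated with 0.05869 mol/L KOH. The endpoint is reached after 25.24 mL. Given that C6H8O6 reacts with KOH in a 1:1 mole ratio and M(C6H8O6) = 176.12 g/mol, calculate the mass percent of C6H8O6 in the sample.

9.19%

n(KOH) = 0.05869 x 0.02524 = 0.001481 mol.
n(C6H8O6) = 0.001481 / 1 = 0.001481 mol.
mass of C6H8O6 = 0.001481 x 176.12 = 0.2609 g.
% purity = 0.2609 / 2.8403 x 100 = 9.19%.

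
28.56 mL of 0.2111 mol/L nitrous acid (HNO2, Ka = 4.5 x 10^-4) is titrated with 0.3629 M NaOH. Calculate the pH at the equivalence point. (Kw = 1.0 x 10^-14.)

8.24

n(HNO2) = 0.2111 x 0.02856 = 0.006029 mol; V(NaOH) at equivalence = 0.006029/0.3629 = 0.01661 L.
At equivalence all the acid is converted to NO2-; total volume = 0.02856 + 0.01661 = 0.04517 L, so [NO2-] = 0.006029/0.04517 = 0.1335 M.
Kb = Kw/Ka = 1.0e-14 / 4.5 x 10^-4 = 2.22e-11.
[OH^-] = sqrt(Kb x [NO2-]) = sqrt(2.22e-11 x 0.1335) = 1.72e-6 M.
pOH = 5.76, so pH = 14.00 - 5.76 = 8.24.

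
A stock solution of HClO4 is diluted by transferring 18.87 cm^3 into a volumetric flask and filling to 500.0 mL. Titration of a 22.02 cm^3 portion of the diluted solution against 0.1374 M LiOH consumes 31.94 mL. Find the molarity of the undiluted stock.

5.28 M

n(LiOH) = 0.1374 x 0.03194 = 0.004389 mol.
n(HClO4) in the aliquot = 0.004389 mol.
[diluted HClO4] = 0.004389 / 0.02202 = 0.1993 M.
Dilution factor = 500.0/18.87 = 26.50, so [stock] = 0.1993 x 26.50 = 5.28 M.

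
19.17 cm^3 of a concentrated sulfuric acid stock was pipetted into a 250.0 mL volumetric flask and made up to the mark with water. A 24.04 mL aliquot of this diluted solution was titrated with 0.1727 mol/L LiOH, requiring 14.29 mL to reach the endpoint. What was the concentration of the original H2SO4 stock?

n(LiOH) = 0.1727 x 0.01429 = 0.002468 mol.
n(H2SO4) in the aliquot = 0.002468 x 1/2 = 0.001234 mol.
[diluted H2SO4] = 0.001234 / 0.02404 = 0.05133 M.
Dilution factor = 250.0/19.17 = 13.04, so [stock] = 0.05133 x 13.04 = 0.669 M.

0.669 M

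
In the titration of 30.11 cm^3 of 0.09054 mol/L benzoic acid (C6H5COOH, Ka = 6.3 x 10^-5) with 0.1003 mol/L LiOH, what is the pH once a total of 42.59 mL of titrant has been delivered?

n(acid) = 0.09054 x 0.03011 = 0.002726 mol; n(LiOH) added = 0.1003 x 0.04259 = 0.004272 mol.
Base is in excess by 0.004272 - 0.002726 = 0.001546 mol in a total volume of 0.07270 L.
[OH^-] = 0.001546/0.07270 = 0.02126 M, so pOH = 1.67 and pH = 14.00 - 1.67 = 12.33.

12.33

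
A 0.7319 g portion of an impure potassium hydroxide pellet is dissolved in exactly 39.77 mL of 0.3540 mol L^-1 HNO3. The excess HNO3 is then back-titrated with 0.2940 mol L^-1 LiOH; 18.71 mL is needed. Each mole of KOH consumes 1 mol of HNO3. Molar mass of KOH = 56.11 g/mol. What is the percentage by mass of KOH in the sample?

65.8%

Total n(HNO3) added = 0.3540 x 0.03977 = 0.01408 mol.
n(LiOH) used = 0.2940 x 0.01871 = 0.005501 mol, which equals the excess n(HNO3).
So n(HNO3) consumed by the sample = 0.01408 - 0.005501 = 0.008578 mol.
n(KOH) = 0.008578 / 1 = 0.008578 mol.
mass KOH = 0.008578 x 56.11 = 0.4813 g, so %KOH = 0.4813/0.7319 x 100 = 65.8%.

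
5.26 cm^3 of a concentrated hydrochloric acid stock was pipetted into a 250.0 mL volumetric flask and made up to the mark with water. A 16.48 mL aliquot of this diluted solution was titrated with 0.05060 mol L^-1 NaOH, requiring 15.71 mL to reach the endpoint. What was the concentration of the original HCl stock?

2.29 M

n(NaOH) = 0.05060 x 0.01571 = 0.0007949 mol.
n(HCl) in the aliquot = 0.0007949 mol.
[diluted HCl] = 0.0007949 / 0.01648 = 0.04824 M.
Dilution factor = 250.0/5.260 = 47.53, so [stock] = 0.04824 x 47.53 = 2.29 M.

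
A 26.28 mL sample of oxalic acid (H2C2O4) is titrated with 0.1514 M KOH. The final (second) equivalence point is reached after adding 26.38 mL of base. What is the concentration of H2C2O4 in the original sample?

n(KOH) = 0.1514 x 0.02638 = 0.003994 mol.
At the final (second) equivalence point, 2 mol OH^- react per mol H2C2O4, so n(H2C2O4) = 0.003994 / 2 = 0.001997 mol.
[H2C2O4] = 0.001997 / 0.02628 L = 0.0760 M.

0.0760 M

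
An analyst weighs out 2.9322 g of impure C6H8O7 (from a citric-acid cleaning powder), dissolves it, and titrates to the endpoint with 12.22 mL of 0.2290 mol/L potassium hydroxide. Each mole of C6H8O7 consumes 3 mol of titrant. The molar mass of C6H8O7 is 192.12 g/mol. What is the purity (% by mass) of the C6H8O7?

6.11%

n(KOH) = 0.2290 x 0.01222 = 0.002798 mol.
n(C6H8O7) = 0.002798 / 3 = 0.0009328 mol.
mass of C6H8O7 = 0.0009328 x 192.12 = 0.1792 g.
% purity = 0.1792 / 2.9322 x 100 = 6.11%.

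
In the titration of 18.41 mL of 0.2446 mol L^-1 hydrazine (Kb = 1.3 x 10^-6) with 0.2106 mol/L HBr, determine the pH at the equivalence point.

n(N2H4) = 0.2446 x 0.01841 = 0.004503 mol; V(HBr) at equivalence = 0.004503/0.2106 = 0.02138 L.
At equivalence the base is fully converted to N2H5+; total volume = 0.03979 L, so [N2H5+] = 0.004503/0.03979 = 0.1132 M.
Ka(N2H5+) = Kw/Kb = 1.0e-14 / 1.3 x 10^-6 = 7.69e-9.
[H^+] = sqrt(Ka x [N2H5+]) = sqrt(7.69e-9 x 0.1132) = 2.95e-5 M.
pH = -log(2.95e-5) = 4.53.

4.53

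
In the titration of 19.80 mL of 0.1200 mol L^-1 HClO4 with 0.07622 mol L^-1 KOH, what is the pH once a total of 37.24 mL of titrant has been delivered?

n(acid) = 0.1200 x 0.01980 = 0.002376 mol; n(KOH) added = 0.07622 x 0.03724 = 0.002838 mol.
Base is in excess by 0.002838 - 0.002376 = 0.0004624 mol in a total volume of 0.05704 L.
[OH^-] = 0.0004624/0.05704 = 0.008107 M, so pOH = 2.09 and pH = 14.00 - 2.09 = 11.91.

11.91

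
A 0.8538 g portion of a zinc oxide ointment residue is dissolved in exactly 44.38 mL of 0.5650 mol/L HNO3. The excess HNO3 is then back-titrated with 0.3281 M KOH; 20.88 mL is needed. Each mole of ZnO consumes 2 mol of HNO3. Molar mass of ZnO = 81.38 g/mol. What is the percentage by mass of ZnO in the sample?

Total n(HNO3) added = 0.5650 x 0.04438 = 0.02507 mol.
n(KOH) used = 0.3281 x 0.02088 = 0.006851 mol, which equals the excess n(HNO3).
So n(HNO3) consumed by the sample = 0.02507 - 0.006851 = 0.01822 mol.
n(ZnO) = 0.01822 / 2 = 0.009112 mol.
mass ZnO = 0.009112 x 81.38 = 0.7415 g, so %ZnO = 0.7415/0.8538 x 100 = 86.9%.

86.9%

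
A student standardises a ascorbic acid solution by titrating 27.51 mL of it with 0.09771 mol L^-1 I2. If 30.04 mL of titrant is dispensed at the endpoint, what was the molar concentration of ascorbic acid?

n(I2) = 0.09771 x 0.03004 = 0.002935 mol.
From the balanced equation, 1 mol I2 reacts with 1 mol ascorbic acid, so n(ascorbic acid) = 0.002935 x 1/1 = 0.002935 mol.
[ascorbic acid] = 0.002935 / 0.02751 L = 0.107 M.

0.107 M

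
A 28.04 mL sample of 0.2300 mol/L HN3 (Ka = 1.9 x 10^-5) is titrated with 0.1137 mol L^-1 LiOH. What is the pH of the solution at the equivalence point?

8.80

n(HN3) = 0.2300 x 0.02804 = 0.006449 mol; V(LiOH) at equivalence = 0.006449/0.1137 = 0.05672 L.
At equivalence all the acid is converted to N3-; total volume = 0.02804 + 0.05672 = 0.08476 L, so [N3-] = 0.006449/0.08476 = 0.07609 M.
Kb = Kw/Ka = 1.0e-14 / 1.9 x 10^-5 = 5.26e-10.
[OH^-] = sqrt(Kb x [N3-]) = sqrt(5.26e-10 x 0.07609) = 6.33e-6 M.
pOH = 5.20, so pH = 14.00 - 5.20 = 8.80.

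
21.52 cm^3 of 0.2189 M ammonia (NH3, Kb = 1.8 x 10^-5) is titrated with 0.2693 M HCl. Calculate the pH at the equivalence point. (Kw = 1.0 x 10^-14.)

5.09

n(NH3) = 0.2189 x 0.02152 = 0.004711 mol; V(HCl) at equivalence = 0.004711/0.2693 = 0.01749 L.
At equivalence the base is fully converted to NH4+; total volume = 0.03901 L, so [NH4+] = 0.004711/0.03901 = 0.1207 M.
Ka(NH4+) = Kw/Kb = 1.0e-14 / 1.8 x 10^-5 = 5.56e-10.
[H^+] = sqrt(Ka x [NH4+]) = sqrt(5.56e-10 x 0.1207) = 8.19e-6 M.
pH = -log(8.19e-6) = 5.09.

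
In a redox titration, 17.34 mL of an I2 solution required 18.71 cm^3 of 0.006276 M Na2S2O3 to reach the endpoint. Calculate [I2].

0.00339 M

n(Na2S2O3) = 0.006276 x 0.01871 = 0.0001174 mol.
From the balanced equation, 2 mol Na2S2O3 reacts with 1 mol I2, so n(I2) = 0.0001174 x 1/2 = 5.871e-5 mol.
[I2] = 5.871e-5 / 0.01734 L = 0.00339 M.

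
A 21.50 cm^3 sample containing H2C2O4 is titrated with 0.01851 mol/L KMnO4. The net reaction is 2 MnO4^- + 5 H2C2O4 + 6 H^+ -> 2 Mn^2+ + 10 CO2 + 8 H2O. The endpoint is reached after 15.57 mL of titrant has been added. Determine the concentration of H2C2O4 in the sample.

0.0335 M

n(KMnO4) = 0.01851 x 0.01557 = 0.0002882 mol.
From the balanced equation, 2 mol KMnO4 reacts with 5 mol H2C2O4, so n(H2C2O4) = 0.0002882 x 5/2 = 0.0007205 mol.
[H2C2O4] = 0.0007205 / 0.02150 L = 0.0335 M.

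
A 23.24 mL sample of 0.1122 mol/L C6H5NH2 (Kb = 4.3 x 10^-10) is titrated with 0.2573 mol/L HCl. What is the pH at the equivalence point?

n(C6H5NH2) = 0.1122 x 0.02324 = 0.002608 mol; V(HCl) at equivalence = 0.002608/0.2573 = 0.01013 L.
At equivalence the base is fully converted to C6H5NH3+; total volume = 0.03337 L, so [C6H5NH3+] = 0.002608/0.03337 = 0.07813 M.
Ka(C6H5NH3+) = Kw/Kb = 1.0e-14 / 4.3 x 10^-10 = 2.33e-5.
[H^+] = sqrt(Ka x [C6H5NH3+]) = sqrt(2.33e-5 x 0.07813) = 0.00135 M.
pH = -log(0.00135) = 2.87.

2.87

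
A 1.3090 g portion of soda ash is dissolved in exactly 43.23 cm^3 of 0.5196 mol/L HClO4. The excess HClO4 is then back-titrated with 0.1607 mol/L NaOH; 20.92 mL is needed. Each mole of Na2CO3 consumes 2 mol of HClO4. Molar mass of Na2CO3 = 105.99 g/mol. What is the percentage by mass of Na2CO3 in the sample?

77.3%

Total n(HClO4) added = 0.5196 x 0.04323 = 0.02246 mol.
n(NaOH) used = 0.1607 x 0.02092 = 0.003362 mol, which equals the excess n(HClO4).
So n(HClO4) consumed by the sample = 0.02246 - 0.003362 = 0.01910 mol.
n(Na2CO3) = 0.01910 / 2 = 0.009550 mol.
mass Na2CO3 = 0.009550 x 105.99 = 1.012 g, so %Na2CO3 = 1.012/1.3090 x 100 = 77.3%.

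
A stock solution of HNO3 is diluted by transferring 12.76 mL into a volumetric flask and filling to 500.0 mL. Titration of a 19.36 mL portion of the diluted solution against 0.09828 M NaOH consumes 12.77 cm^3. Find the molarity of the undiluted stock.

n(NaOH) = 0.09828 x 0.01277 = 0.001255 mol.
n(HNO3) in the aliquot = 0.001255 mol.
[diluted HNO3] = 0.001255 / 0.01936 = 0.06483 M.
Dilution factor = 500.0/12.76 = 39.18, so [stock] = 0.06483 x 39.18 = 2.54 M.

2.54 M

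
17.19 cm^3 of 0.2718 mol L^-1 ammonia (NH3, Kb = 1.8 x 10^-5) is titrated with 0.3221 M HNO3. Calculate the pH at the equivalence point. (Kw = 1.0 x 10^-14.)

n(NH3) = 0.2718 x 0.01719 = 0.004672 mol; V(HNO3) at equivalence = 0.004672/0.3221 = 0.01451 L.
At equivalence the base is fully converted to NH4+; total volume = 0.03170 L, so [NH4+] = 0.004672/0.03170 = 0.1474 M.
Ka(NH4+) = Kw/Kb = 1.0e-14 / 1.8 x 10^-5 = 5.56e-10.
[H^+] = sqrt(Ka x [NH4+]) = sqrt(5.56e-10 x 0.1474) = 9.05e-6 M.
pH = -log(9.05e-6) = 5.04.

5.04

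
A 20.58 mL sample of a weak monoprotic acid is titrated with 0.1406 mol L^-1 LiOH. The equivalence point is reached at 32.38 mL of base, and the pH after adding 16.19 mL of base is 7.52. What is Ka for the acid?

16.19 mL is half of the equivalence volume, so this is the half-equivalence point where [HA] = [A^-].
At half-equivalence pH = pKa, so pKa = 7.52.
Ka = 10^(-7.52) = 3.0 x 10^-8.

3.0 x 10^-8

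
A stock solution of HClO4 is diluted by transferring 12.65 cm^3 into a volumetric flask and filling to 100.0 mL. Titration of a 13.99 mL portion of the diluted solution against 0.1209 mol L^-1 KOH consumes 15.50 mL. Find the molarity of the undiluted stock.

1.06 M

n(KOH) = 0.1209 x 0.01550 = 0.001874 mol.
n(HClO4) in the aliquot = 0.001874 mol.
[diluted HClO4] = 0.001874 / 0.01399 = 0.1339 M.
Dilution factor = 100.0/12.65 = 7.905, so [stock] = 0.1339 x 7.905 = 1.06 M.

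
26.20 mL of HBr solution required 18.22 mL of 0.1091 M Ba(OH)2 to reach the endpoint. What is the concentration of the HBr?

n(Ba(OH)2) delivered = 0.1091 x 0.01822 = 0.001988 mol.
The reaction is 2 HBr + 1 Ba(OH)2, so n(HBr) = 0.001988 x 2/1 = 0.003976 mol.
[HBr] = 0.003976 mol / 0.02620 L = 0.152 M.

0.152 M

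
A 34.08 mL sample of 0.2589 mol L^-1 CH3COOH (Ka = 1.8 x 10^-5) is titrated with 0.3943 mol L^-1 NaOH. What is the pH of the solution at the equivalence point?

n(CH3COOH) = 0.2589 x 0.03408 = 0.008823 mol; V(NaOH) at equivalence = 0.008823/0.3943 = 0.02238 L.
At equivalence all the acid is converted to CH3COO-; total volume = 0.03408 + 0.02238 = 0.05646 L, so [CH3COO-] = 0.008823/0.05646 = 0.1563 M.
Kb = Kw/Ka = 1.0e-14 / 1.8 x 10^-5 = 5.56e-10.
[OH^-] = sqrt(Kb x [CH3COO-]) = sqrt(5.56e-10 x 0.1563) = 9.32e-6 M.
pOH = 5.03, so pH = 14.00 - 5.03 = 8.97.

8.97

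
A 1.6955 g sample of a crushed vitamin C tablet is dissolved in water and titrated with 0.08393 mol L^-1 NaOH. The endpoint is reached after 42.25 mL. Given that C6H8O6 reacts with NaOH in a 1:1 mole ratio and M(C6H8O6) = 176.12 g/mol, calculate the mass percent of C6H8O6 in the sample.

36.8%

n(NaOH) = 0.08393 x 0.04225 = 0.003546 mol.
n(C6H8O6) = 0.003546 / 1 = 0.003546 mol.
mass of C6H8O6 = 0.003546 x 176.12 = 0.6245 g.
% purity = 0.6245 / 1.6955 x 100 = 36.8%.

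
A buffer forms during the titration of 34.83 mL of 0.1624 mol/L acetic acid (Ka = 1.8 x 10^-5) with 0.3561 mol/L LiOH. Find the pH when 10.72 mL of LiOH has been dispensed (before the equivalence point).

Initial n(CH3COOH) = 0.1624 x 0.03483 = 0.005656 mol.
n(LiOH) added = 0.3561 x 0.01072 = 0.003817 mol, converting that many moles of CH3COOH to CH3COO-.
Remaining n(CH3COOH) = 0.001839 mol; n(CH3COO-) = 0.003817 mol.
By Henderson-Hasselbalch, pH = pKa + log([A^-]/[HA]) = 4.74 + log(0.003817/0.001839) = 4.74 + (+0.32) = 5.06.

5.06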